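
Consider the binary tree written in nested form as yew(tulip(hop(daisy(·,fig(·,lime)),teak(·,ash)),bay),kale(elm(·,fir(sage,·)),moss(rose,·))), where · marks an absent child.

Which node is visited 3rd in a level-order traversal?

Level-order visits nodes level by level from the root, left to right within each level.
Level 0: yew
Level 1: tulip, kale
Level 2: hop, bay, elm, moss
Level 3: daisy, teak, fir, rose
Level 4: fig, ash, sage
Level 5: lime
Full level-order sequence: yew, tulip, kale, hop, bay, elm, moss, daisy, teak, fir, rose, fig, ash, sage, lime.

kale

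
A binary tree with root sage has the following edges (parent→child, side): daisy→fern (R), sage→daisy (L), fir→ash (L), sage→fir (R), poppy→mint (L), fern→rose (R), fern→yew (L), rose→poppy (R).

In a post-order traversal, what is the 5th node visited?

fern

Post-order visits the left subtree, then the right subtree, then the node.
At sage: go left to daisy.
  At daisy: no left child.
  At daisy: go right to fern.
    At fern: go left to yew.
      yew is a leaf — visit yew.
    At fern: go right to rose.
      At rose: no left child.
      At rose: go right to poppy.
        At poppy: go left to mint.
          mint is a leaf — visit mint.
        At poppy: no right child.
        Visit poppy.
      Visit rose.
    Visit fern.
  Visit daisy.
At sage: go right to fir.
  At fir: go left to ash.
    ash is a leaf — visit ash.
  At fir: no right child.
  Visit fir.
Visit sage.
Full post-order sequence: yew, mint, poppy, rose, fern, daisy, ash, fir, sage.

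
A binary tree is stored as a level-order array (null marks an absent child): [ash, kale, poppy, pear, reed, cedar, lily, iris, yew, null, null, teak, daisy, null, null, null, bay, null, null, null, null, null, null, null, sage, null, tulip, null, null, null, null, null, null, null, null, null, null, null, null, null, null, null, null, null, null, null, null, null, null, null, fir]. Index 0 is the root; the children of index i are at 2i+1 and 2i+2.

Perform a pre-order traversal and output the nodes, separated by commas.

Pre-order visits the node, then its left subtree, then its right subtree.
Visit ash.
At ash: go left to kale.
  Visit kale.
  At kale: go left to pear.
    Visit pear.
    At pear: go left to iris.
      Visit iris.
      At iris: no left child.
      At iris: go right to bay.
        bay is a leaf — visit bay.
    At pear: go right to yew.
      yew is a leaf — visit yew.
  At kale: go right to reed.
    reed is a leaf — visit reed.
At ash: go right to poppy.
  Visit poppy.
  At poppy: go left to cedar.
    Visit cedar.
    At cedar: go left to teak.
      Visit teak.
      At teak: no left child.
      At teak: go right to sage.
        Visit sage.
        At sage: no left child.
        At sage: go right to fir.
          fir is a leaf — visit fir.
    At cedar: go right to daisy.
      Visit daisy.
      At daisy: no left child.
      At daisy: go right to tulip.
        tulip is a leaf — visit tulip.
  At poppy: go right to lily.
    lily is a leaf — visit lily.

ash, kale, pear, iris, bay, yew, reed, poppy, cedar, teak, sage, fir, daisy, tulip, lily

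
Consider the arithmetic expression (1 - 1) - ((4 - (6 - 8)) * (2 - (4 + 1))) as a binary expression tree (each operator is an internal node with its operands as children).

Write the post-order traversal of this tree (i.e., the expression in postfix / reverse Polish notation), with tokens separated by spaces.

Post-order on an expression tree gives postfix notation: for each operator, emit left operand, right operand, then the operator.

1 1 - 4 6 8 - - 2 4 1 + - * -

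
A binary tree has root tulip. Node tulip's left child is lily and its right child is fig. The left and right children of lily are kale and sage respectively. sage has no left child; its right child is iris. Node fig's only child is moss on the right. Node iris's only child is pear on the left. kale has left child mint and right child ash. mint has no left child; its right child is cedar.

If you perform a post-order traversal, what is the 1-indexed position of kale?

4

Post-order visits the left subtree, then the right subtree, then the node.
At tulip: go left to lily.
  At lily: go left to kale.
    At kale: go left to mint.
      At mint: no left child.
      At mint: go right to cedar.
        cedar is a leaf — visit cedar.
      Visit mint.
    At kale: go right to ash.
      ash is a leaf — visit ash.
    Visit kale.
  At lily: go right to sage.
    At sage: no left child.
    At sage: go right to iris.
      At iris: go left to pear.
        pear is a leaf — visit pear.
      At iris: no right child.
      Visit iris.
    Visit sage.
  Visit lily.
At tulip: go right to fig.
  At fig: no left child.
  At fig: go right to moss.
    moss is a leaf — visit moss.
  Visit fig.
Visit tulip.
Full post-order sequence: cedar, mint, ash, kale, pear, iris, sage, lily, moss, fig, tulip.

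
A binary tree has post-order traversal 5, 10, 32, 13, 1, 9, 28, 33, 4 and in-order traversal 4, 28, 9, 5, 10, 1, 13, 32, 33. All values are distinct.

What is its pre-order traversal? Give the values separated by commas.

4, 33, 28, 9, 1, 10, 5, 13, 32

The last element of post-order is the root; it splits in-order into left and right subtrees.
Root 4: left subtree has 0 nodes { }, right has 8 {28, 9, 5, 10, 1, 13, 32, 33}.
  Root 33: left subtree has 7 nodes {28, 9, 5, 10, 1, 13, 32}, right has 0 { }.
    Root 28: left subtree has 0 nodes { }, right has 6 {9, 5, 10, 1, 13, 32}.
      Root 9: left subtree has 0 nodes { }, right has 5 {5, 10, 1, 13, 32}.
        Root 1: left subtree has 2 nodes {5, 10}, right has 2 {13, 32}.
          Root 10: left subtree has 1 node {5}, right has 0 { }.
          Root 13: left subtree has 0 nodes { }, right has 1 {32}.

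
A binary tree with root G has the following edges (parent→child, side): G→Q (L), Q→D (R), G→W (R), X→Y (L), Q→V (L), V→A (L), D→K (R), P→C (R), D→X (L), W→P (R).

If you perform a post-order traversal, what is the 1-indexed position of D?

Post-order visits the left subtree, then the right subtree, then the node.
At G: go left to Q.
  At Q: go left to V.
    At V: go left to A.
      A is a leaf — visit A.
    At V: no right child.
    Visit V.
  At Q: go right to D.
    At D: go left to X.
      At X: go left to Y.
        Y is a leaf — visit Y.
      At X: no right child.
      Visit X.
    At D: go right to K.
      K is a leaf — visit K.
    Visit D.
  Visit Q.
At G: go right to W.
  At W: no left child.
  At W: go right to P.
    At P: no left child.
    At P: go right to C.
      C is a leaf — visit C.
    Visit P.
  Visit W.
Visit G.
Full post-order sequence: A, V, Y, X, K, D, Q, C, P, W, G.

6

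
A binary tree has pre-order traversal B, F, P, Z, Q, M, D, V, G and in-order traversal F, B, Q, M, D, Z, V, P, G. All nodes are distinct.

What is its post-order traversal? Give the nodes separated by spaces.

F D M Q V Z G P B

The first element of pre-order is the root; it splits in-order into left and right subtrees.
Root B: left subtree has 1 node {F}, right has 7 {Q, M, D, Z, V, P, G}.
  Root P: left subtree has 5 nodes {Q, M, D, Z, V}, right has 1 {G}.
    Root Z: left subtree has 3 nodes {Q, M, D}, right has 1 {V}.
      Root Q: left subtree has 0 nodes { }, right has 2 {M, D}.
        Root M: left subtree has 0 nodes { }, right has 1 {D}.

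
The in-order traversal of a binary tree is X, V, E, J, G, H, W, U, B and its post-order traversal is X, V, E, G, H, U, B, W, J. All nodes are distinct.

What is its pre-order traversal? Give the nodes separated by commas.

J, E, V, X, W, H, G, B, U

The last element of post-order is the root; it splits in-order into left and right subtrees.
Root J: left subtree has 3 nodes {X, V, E}, right has 5 {G, H, W, U, B}.
  Root E: left subtree has 2 nodes {X, V}, right has 0 { }.
    Root V: left subtree has 1 node {X}, right has 0 { }.
  Root W: left subtree has 2 nodes {G, H}, right has 2 {U, B}.
    Root H: left subtree has 1 node {G}, right has 0 { }.
    Root B: left subtree has 1 node {U}, right has 0 { }.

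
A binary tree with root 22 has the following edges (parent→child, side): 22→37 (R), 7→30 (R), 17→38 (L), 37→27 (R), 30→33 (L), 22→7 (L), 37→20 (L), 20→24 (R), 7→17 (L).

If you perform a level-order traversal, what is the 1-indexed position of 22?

1

Level-order visits nodes level by level from the root, left to right within each level.
Level 0: 22
Level 1: 7, 37
Level 2: 17, 30, 20, 27
Level 3: 38, 33, 24
Full level-order sequence: 22, 7, 37, 17, 30, 20, 27, 38, 33, 24.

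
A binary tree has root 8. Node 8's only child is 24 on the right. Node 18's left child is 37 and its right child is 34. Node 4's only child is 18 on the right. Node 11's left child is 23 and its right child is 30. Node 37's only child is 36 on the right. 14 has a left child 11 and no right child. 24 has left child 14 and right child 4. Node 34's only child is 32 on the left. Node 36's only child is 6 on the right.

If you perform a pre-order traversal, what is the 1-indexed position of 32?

13

Pre-order visits the node, then its left subtree, then its right subtree.
Visit 8.
At 8: no left child.
At 8: go right to 24.
  Visit 24.
  At 24: go left to 14.
    Visit 14.
    At 14: go left to 11.
      Visit 11.
      At 11: go left to 23.
        23 is a leaf — visit 23.
      At 11: go right to 30.
        30 is a leaf — visit 30.
    At 14: no right child.
  At 24: go right to 4.
    Visit 4.
    At 4: no left child.
    At 4: go right to 18.
      Visit 18.
      At 18: go left to 37.
        Visit 37.
        At 37: no left child.
        At 37: go right to 36.
          Visit 36.
          At 36: no left child.
          At 36: go right to 6.
            6 is a leaf — visit 6.
      At 18: go right to 34.
        Visit 34.
        At 34: go left to 32.
          32 is a leaf — visit 32.
        At 34: no right child.
Full pre-order sequence: 8, 24, 14, 11, 23, 30, 4, 18, 37, 36, 6, 34, 32.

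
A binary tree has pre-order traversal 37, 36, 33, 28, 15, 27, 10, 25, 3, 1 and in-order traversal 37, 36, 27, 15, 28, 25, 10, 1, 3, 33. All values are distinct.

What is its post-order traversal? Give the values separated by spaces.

27 15 25 1 3 10 28 33 36 37

The first element of pre-order is the root; it splits in-order into left and right subtrees.
Root 37: left subtree has 0 nodes { }, right has 9 {36, 27, 15, 28, 25, 10, 1, 3, 33}.
  Root 36: left subtree has 0 nodes { }, right has 8 {27, 15, 28, 25, 10, 1, 3, 33}.
    Root 33: left subtree has 7 nodes {27, 15, 28, 25, 10, 1, 3}, right has 0 { }.
      Root 28: left subtree has 2 nodes {27, 15}, right has 4 {25, 10, 1, 3}.
        Root 15: left subtree has 1 node {27}, right has 0 { }.
        Root 10: left subtree has 1 node {25}, right has 2 {1, 3}.
          Root 3: left subtree has 1 node {1}, right has 0 { }.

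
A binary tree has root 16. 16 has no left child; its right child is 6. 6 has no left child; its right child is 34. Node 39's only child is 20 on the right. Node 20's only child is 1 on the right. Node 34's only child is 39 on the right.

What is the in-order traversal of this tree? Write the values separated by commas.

In-order visits the left subtree, then the node, then the right subtree.
At 16: no left child.
Visit 16.
At 16: go right to 6.
  At 6: no left child.
  Visit 6.
  At 6: go right to 34.
    At 34: no left child.
    Visit 34.
    At 34: go right to 39.
      At 39: no left child.
      Visit 39.
      At 39: go right to 20.
        At 20: no left child.
        Visit 20.
        At 20: go right to 1.
          1 is a leaf — visit 1.

16, 6, 34, 39, 20, 1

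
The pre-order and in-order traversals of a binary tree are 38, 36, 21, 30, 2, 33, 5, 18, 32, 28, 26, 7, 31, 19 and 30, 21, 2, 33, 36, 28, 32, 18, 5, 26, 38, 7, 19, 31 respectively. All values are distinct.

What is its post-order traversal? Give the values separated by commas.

30, 33, 2, 21, 28, 32, 18, 26, 5, 36, 19, 31, 7, 38

The first element of pre-order is the root; it splits in-order into left and right subtrees.
Root 38: left subtree has 10 nodes {30, 21, 2, 33, 36, 28, 32, 18, 5, 26}, right has 3 {7, 19, 31}.
  Root 36: left subtree has 4 nodes {30, 21, 2, 33}, right has 5 {28, 32, 18, 5, 26}.
    Root 21: left subtree has 1 node {30}, right has 2 {2, 33}.
      Root 2: left subtree has 0 nodes { }, right has 1 {33}.
    Root 5: left subtree has 3 nodes {28, 32, 18}, right has 1 {26}.
      Root 18: left subtree has 2 nodes {28, 32}, right has 0 { }.
        Root 32: left subtree has 1 node {28}, right has 0 { }.
  Root 7: left subtree has 0 nodes { }, right has 2 {19, 31}.
    Root 31: left subtree has 1 node {19}, right has 0 { }.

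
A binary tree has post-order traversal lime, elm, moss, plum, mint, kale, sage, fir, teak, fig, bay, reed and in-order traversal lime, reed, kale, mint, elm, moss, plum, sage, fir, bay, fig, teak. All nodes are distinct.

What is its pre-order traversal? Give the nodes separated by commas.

The last element of post-order is the root; it splits in-order into left and right subtrees.
Root reed: left subtree has 1 node {lime}, right has 10 {kale, mint, elm, moss, plum, sage, fir, bay, fig, teak}.
  Root bay: left subtree has 7 nodes {kale, mint, elm, moss, plum, sage, fir}, right has 2 {fig, teak}.
    Root fir: left subtree has 6 nodes {kale, mint, elm, moss, plum, sage}, right has 0 { }.
      Root sage: left subtree has 5 nodes {kale, mint, elm, moss, plum}, right has 0 { }.
        Root kale: left subtree has 0 nodes { }, right has 4 {mint, elm, moss, plum}.
          Root mint: left subtree has 0 nodes { }, right has 3 {elm, moss, plum}.
            Root plum: left subtree has 2 nodes {elm, moss}, right has 0 { }.
              Root moss: left subtree has 1 node {elm}, right has 0 { }.
    Root fig: left subtree has 0 nodes { }, right has 1 {teak}.

reed, lime, bay, fir, sage, kale, mint, plum, moss, elm, fig, teak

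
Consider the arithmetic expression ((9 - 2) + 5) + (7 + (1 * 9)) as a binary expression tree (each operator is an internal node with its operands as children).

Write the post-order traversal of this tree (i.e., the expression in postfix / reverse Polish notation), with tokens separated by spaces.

Post-order on an expression tree gives postfix notation: for each operator, emit left operand, right operand, then the operator.

9 2 - 5 + 7 1 9 * + +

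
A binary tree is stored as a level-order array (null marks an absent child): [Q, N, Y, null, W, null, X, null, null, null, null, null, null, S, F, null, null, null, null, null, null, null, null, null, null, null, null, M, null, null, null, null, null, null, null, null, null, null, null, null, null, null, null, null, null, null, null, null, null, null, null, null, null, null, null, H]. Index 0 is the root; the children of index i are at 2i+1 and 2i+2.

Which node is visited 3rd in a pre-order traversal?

Pre-order visits the node, then its left subtree, then its right subtree.
Visit Q.
At Q: go left to N.
  Visit N.
  At N: no left child.
  At N: go right to W.
    W is a leaf — visit W.
At Q: go right to Y.
  Visit Y.
  At Y: no left child.
  At Y: go right to X.
    Visit X.
    At X: go left to S.
      Visit S.
      At S: go left to M.
        Visit M.
        At M: go left to H.
          H is a leaf — visit H.
        At M: no right child.
      At S: no right child.
    At X: go right to F.
      F is a leaf — visit F.
Full pre-order sequence: Q, N, W, Y, X, S, M, H, F.

W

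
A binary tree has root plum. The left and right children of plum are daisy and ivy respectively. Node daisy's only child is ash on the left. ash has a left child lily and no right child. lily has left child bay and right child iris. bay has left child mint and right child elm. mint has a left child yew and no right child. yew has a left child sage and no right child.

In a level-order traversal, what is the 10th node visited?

Level-order visits nodes level by level from the root, left to right within each level.
Level 0: plum
Level 1: daisy, ivy
Level 2: ash
Level 3: lily
Level 4: bay, iris
Level 5: mint, elm
Level 6: yew
Level 7: sage
Full level-order sequence: plum, daisy, ivy, ash, lily, bay, iris, mint, elm, yew, sage.

yew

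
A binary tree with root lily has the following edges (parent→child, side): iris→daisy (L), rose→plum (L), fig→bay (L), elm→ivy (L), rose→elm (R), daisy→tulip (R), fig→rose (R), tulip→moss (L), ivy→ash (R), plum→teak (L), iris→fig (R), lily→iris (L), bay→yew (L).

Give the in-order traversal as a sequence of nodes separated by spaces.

daisy moss tulip iris yew bay fig teak plum rose ivy ash elm lily

In-order visits the left subtree, then the node, then the right subtree.
At lily: go left to iris.
  At iris: go left to daisy.
    At daisy: no left child.
    Visit daisy.
    At daisy: go right to tulip.
      At tulip: go left to moss.
        moss is a leaf — visit moss.
      Visit tulip.
      At tulip: no right child.
  Visit iris.
  At iris: go right to fig.
    At fig: go left to bay.
      At bay: go left to yew.
        yew is a leaf — visit yew.
      Visit bay.
      At bay: no right child.
    Visit fig.
    At fig: go right to rose.
      At rose: go left to plum.
        At plum: go left to teak.
          teak is a leaf — visit teak.
        Visit plum.
        At plum: no right child.
      Visit rose.
      At rose: go right to elm.
        At elm: go left to ivy.
          At ivy: no left child.
          Visit ivy.
          At ivy: go right to ash.
            ash is a leaf — visit ash.
        Visit elm.
        At elm: no right child.
Visit lily.
At lily: no right child.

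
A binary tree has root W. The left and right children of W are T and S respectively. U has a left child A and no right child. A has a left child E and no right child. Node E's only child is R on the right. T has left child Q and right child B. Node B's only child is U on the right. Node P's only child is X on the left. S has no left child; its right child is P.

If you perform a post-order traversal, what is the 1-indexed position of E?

3

Post-order visits the left subtree, then the right subtree, then the node.
At W: go left to T.
  At T: go left to Q.
    Q is a leaf — visit Q.
  At T: go right to B.
    At B: no left child.
    At B: go right to U.
      At U: go left to A.
        At A: go left to E.
          At E: no left child.
          At E: go right to R.
            R is a leaf — visit R.
          Visit E.
        At A: no right child.
        Visit A.
      At U: no right child.
      Visit U.
    Visit B.
  Visit T.
At W: go right to S.
  At S: no left child.
  At S: go right to P.
    At P: go left to X.
      X is a leaf — visit X.
    At P: no right child.
    Visit P.
  Visit S.
Visit W.
Full post-order sequence: Q, R, E, A, U, B, T, X, P, S, W.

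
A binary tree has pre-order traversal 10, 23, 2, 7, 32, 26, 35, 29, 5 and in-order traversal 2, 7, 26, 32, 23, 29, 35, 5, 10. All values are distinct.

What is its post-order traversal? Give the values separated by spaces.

26 32 7 2 29 5 35 23 10

The first element of pre-order is the root; it splits in-order into left and right subtrees.
Root 10: left subtree has 8 nodes {2, 7, 26, 32, 23, 29, 35, 5}, right has 0 { }.
  Root 23: left subtree has 4 nodes {2, 7, 26, 32}, right has 3 {29, 35, 5}.
    Root 2: left subtree has 0 nodes { }, right has 3 {7, 26, 32}.
      Root 7: left subtree has 0 nodes { }, right has 2 {26, 32}.
        Root 32: left subtree has 1 node {26}, right has 0 { }.
    Root 35: left subtree has 1 node {29}, right has 1 {5}.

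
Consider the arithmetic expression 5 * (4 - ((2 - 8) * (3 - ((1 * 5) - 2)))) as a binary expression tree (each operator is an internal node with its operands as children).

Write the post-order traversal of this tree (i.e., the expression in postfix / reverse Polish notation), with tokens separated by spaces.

Post-order on an expression tree gives postfix notation: for each operator, emit left operand, right operand, then the operator.

5 4 2 8 - 3 1 5 * 2 - - * - *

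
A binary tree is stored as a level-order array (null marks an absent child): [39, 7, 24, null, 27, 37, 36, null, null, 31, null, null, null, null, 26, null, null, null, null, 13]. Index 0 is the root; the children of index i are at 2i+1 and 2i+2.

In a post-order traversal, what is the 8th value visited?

24

Post-order visits the left subtree, then the right subtree, then the node.
At 39: go left to 7.
  At 7: no left child.
  At 7: go right to 27.
    At 27: go left to 31.
      At 31: go left to 13.
        13 is a leaf — visit 13.
      At 31: no right child.
      Visit 31.
    At 27: no right child.
    Visit 27.
  Visit 7.
At 39: go right to 24.
  At 24: go left to 37.
    37 is a leaf — visit 37.
  At 24: go right to 36.
    At 36: no left child.
    At 36: go right to 26.
      26 is a leaf — visit 26.
    Visit 36.
  Visit 24.
Visit 39.
Full post-order sequence: 13, 31, 27, 7, 37, 26, 36, 24, 39.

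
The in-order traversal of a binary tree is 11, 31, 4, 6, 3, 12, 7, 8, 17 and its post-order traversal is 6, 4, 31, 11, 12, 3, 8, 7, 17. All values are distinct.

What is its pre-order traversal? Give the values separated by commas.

The last element of post-order is the root; it splits in-order into left and right subtrees.
Root 17: left subtree has 8 nodes {11, 31, 4, 6, 3, 12, 7, 8}, right has 0 { }.
  Root 7: left subtree has 6 nodes {11, 31, 4, 6, 3, 12}, right has 1 {8}.
    Root 3: left subtree has 4 nodes {11, 31, 4, 6}, right has 1 {12}.
      Root 11: left subtree has 0 nodes { }, right has 3 {31, 4, 6}.
        Root 31: left subtree has 0 nodes { }, right has 2 {4, 6}.
          Root 4: left subtree has 0 nodes { }, right has 1 {6}.

17, 7, 3, 11, 31, 4, 6, 12, 8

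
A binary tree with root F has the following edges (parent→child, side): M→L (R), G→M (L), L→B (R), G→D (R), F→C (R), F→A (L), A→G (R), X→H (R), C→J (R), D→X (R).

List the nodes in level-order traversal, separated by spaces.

Level-order visits nodes level by level from the root, left to right within each level.
Level 0: F
Level 1: A, C
Level 2: G, J
Level 3: M, D
Level 4: L, X
Level 5: B, H

F A C G J M D L X B H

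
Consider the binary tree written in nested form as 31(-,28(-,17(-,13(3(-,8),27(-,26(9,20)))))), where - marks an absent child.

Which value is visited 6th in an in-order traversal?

13

In-order visits the left subtree, then the node, then the right subtree.
At 31: no left child.
Visit 31.
At 31: go right to 28.
  At 28: no left child.
  Visit 28.
  At 28: go right to 17.
    At 17: no left child.
    Visit 17.
    At 17: go right to 13.
      At 13: go left to 3.
        At 3: no left child.
        Visit 3.
        At 3: go right to 8.
          8 is a leaf — visit 8.
      Visit 13.
      At 13: go right to 27.
        At 27: no left child.
        Visit 27.
        At 27: go right to 26.
          At 26: go left to 9.
            9 is a leaf — visit 9.
          Visit 26.
          At 26: go right to 20.
            20 is a leaf — visit 20.
Full in-order sequence: 31, 28, 17, 3, 8, 13, 27, 9, 26, 20.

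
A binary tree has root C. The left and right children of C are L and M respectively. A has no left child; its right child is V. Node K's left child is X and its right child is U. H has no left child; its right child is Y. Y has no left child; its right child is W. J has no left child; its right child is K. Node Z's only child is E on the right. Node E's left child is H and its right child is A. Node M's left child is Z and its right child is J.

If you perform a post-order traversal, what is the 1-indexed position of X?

9

Post-order visits the left subtree, then the right subtree, then the node.
At C: go left to L.
  L is a leaf — visit L.
At C: go right to M.
  At M: go left to Z.
    At Z: no left child.
    At Z: go right to E.
      At E: go left to H.
        At H: no left child.
        At H: go right to Y.
          At Y: no left child.
          At Y: go right to W.
            W is a leaf — visit W.
          Visit Y.
        Visit H.
      At E: go right to A.
        At A: no left child.
        At A: go right to V.
          V is a leaf — visit V.
        Visit A.
      Visit E.
    Visit Z.
  At M: go right to J.
    At J: no left child.
    At J: go right to K.
      At K: go left to X.
        X is a leaf — visit X.
      At K: go right to U.
        U is a leaf — visit U.
      Visit K.
    Visit J.
  Visit M.
Visit C.
Full post-order sequence: L, W, Y, H, V, A, E, Z, X, U, K, J, M, C.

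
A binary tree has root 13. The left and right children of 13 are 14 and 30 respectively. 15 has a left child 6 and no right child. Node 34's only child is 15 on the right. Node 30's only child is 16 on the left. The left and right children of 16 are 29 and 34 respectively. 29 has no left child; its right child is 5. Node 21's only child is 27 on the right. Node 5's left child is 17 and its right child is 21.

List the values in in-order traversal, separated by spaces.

14 13 29 17 5 21 27 16 34 6 15 30

In-order visits the left subtree, then the node, then the right subtree.
At 13: go left to 14.
  14 is a leaf — visit 14.
Visit 13.
At 13: go right to 30.
  At 30: go left to 16.
    At 16: go left to 29.
      At 29: no left child.
      Visit 29.
      At 29: go right to 5.
        At 5: go left to 17.
          17 is a leaf — visit 17.
        Visit 5.
        At 5: go right to 21.
          At 21: no left child.
          Visit 21.
          At 21: go right to 27.
            27 is a leaf — visit 27.
    Visit 16.
    At 16: go right to 34.
      At 34: no left child.
      Visit 34.
      At 34: go right to 15.
        At 15: go left to 6.
          6 is a leaf — visit 6.
        Visit 15.
        At 15: no right child.
  Visit 30.
  At 30: no right child.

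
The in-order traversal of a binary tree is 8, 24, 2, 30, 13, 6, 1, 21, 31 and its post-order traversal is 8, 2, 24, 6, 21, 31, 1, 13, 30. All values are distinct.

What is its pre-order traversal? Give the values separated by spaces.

30 24 8 2 13 1 6 31 21

The last element of post-order is the root; it splits in-order into left and right subtrees.
Root 30: left subtree has 3 nodes {8, 24, 2}, right has 5 {13, 6, 1, 21, 31}.
  Root 24: left subtree has 1 node {8}, right has 1 {2}.
  Root 13: left subtree has 0 nodes { }, right has 4 {6, 1, 21, 31}.
    Root 1: left subtree has 1 node {6}, right has 2 {21, 31}.
      Root 31: left subtree has 1 node {21}, right has 0 { }.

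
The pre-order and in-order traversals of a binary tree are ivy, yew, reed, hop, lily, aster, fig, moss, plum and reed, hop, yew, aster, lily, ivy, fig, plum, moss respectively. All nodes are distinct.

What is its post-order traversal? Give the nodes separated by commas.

hop, reed, aster, lily, yew, plum, moss, fig, ivy

The first element of pre-order is the root; it splits in-order into left and right subtrees.
Root ivy: left subtree has 5 nodes {reed, hop, yew, aster, lily}, right has 3 {fig, plum, moss}.
  Root yew: left subtree has 2 nodes {reed, hop}, right has 2 {aster, lily}.
    Root reed: left subtree has 0 nodes { }, right has 1 {hop}.
    Root lily: left subtree has 1 node {aster}, right has 0 { }.
  Root fig: left subtree has 0 nodes { }, right has 2 {plum, moss}.
    Root moss: left subtree has 1 node {plum}, right has 0 { }.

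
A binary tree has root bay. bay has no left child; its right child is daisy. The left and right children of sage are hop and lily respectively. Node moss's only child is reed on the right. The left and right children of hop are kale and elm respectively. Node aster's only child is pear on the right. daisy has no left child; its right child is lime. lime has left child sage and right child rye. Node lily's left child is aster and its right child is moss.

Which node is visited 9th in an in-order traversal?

lily

In-order visits the left subtree, then the node, then the right subtree.
At bay: no left child.
Visit bay.
At bay: go right to daisy.
  At daisy: no left child.
  Visit daisy.
  At daisy: go right to lime.
    At lime: go left to sage.
      At sage: go left to hop.
        At hop: go left to kale.
          kale is a leaf — visit kale.
        Visit hop.
        At hop: go right to elm.
          elm is a leaf — visit elm.
      Visit sage.
      At sage: go right to lily.
        At lily: go left to aster.
          At aster: no left child.
          Visit aster.
          At aster: go right to pear.
            pear is a leaf — visit pear.
        Visit lily.
        At lily: go right to moss.
          At moss: no left child.
          Visit moss.
          At moss: go right to reed.
            reed is a leaf — visit reed.
    Visit lime.
    At lime: go right to rye.
      rye is a leaf — visit rye.
Full in-order sequence: bay, daisy, kale, hop, elm, sage, aster, pear, lily, moss, reed, lime, rye.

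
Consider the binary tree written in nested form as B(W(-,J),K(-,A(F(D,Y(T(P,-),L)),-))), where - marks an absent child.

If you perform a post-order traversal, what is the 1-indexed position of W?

2

Post-order visits the left subtree, then the right subtree, then the node.
At B: go left to W.
  At W: no left child.
  At W: go right to J.
    J is a leaf — visit J.
  Visit W.
At B: go right to K.
  At K: no left child.
  At K: go right to A.
    At A: go left to F.
      At F: go left to D.
        D is a leaf — visit D.
      At F: go right to Y.
        At Y: go left to T.
          At T: go left to P.
            P is a leaf — visit P.
          At T: no right child.
          Visit T.
        At Y: go right to L.
          L is a leaf — visit L.
        Visit Y.
      Visit F.
    At A: no right child.
    Visit A.
  Visit K.
Visit B.
Full post-order sequence: J, W, D, P, T, L, Y, F, A, K, B.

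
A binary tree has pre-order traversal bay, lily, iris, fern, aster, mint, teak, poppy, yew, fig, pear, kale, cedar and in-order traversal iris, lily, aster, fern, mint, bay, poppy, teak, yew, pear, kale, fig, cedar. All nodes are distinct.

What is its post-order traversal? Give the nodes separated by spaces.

iris aster mint fern lily poppy kale pear cedar fig yew teak bay

The first element of pre-order is the root; it splits in-order into left and right subtrees.
Root bay: left subtree has 5 nodes {iris, lily, aster, fern, mint}, right has 7 {poppy, teak, yew, pear, kale, fig, cedar}.
  Root lily: left subtree has 1 node {iris}, right has 3 {aster, fern, mint}.
    Root fern: left subtree has 1 node {aster}, right has 1 {mint}.
  Root teak: left subtree has 1 node {poppy}, right has 5 {yew, pear, kale, fig, cedar}.
    Root yew: left subtree has 0 nodes { }, right has 4 {pear, kale, fig, cedar}.
      Root fig: left subtree has 2 nodes {pear, kale}, right has 1 {cedar}.
        Root pear: left subtree has 0 nodes { }, right has 1 {kale}.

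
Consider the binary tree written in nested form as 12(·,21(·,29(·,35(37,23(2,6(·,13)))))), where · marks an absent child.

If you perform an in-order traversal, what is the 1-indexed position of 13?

9

In-order visits the left subtree, then the node, then the right subtree.
At 12: no left child.
Visit 12.
At 12: go right to 21.
  At 21: no left child.
  Visit 21.
  At 21: go right to 29.
    At 29: no left child.
    Visit 29.
    At 29: go right to 35.
      At 35: go left to 37.
        37 is a leaf — visit 37.
      Visit 35.
      At 35: go right to 23.
        At 23: go left to 2.
          2 is a leaf — visit 2.
        Visit 23.
        At 23: go right to 6.
          At 6: no left child.
          Visit 6.
          At 6: go right to 13.
            13 is a leaf — visit 13.
Full in-order sequence: 12, 21, 29, 37, 35, 2, 23, 6, 13.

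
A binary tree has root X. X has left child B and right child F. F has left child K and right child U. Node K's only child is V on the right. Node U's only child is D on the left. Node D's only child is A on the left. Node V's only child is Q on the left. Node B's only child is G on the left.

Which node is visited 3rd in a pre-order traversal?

G

Pre-order visits the node, then its left subtree, then its right subtree.
Visit X.
At X: go left to B.
  Visit B.
  At B: go left to G.
    G is a leaf — visit G.
  At B: no right child.
At X: go right to F.
  Visit F.
  At F: go left to K.
    Visit K.
    At K: no left child.
    At K: go right to V.
      Visit V.
      At V: go left to Q.
        Q is a leaf — visit Q.
      At V: no right child.
  At F: go right to U.
    Visit U.
    At U: go left to D.
      Visit D.
      At D: go left to A.
        A is a leaf — visit A.
      At D: no right child.
    At U: no right child.
Full pre-order sequence: X, B, G, F, K, V, Q, U, D, A.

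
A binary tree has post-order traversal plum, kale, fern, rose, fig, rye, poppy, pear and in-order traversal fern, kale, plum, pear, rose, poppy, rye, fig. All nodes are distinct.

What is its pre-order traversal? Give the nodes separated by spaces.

pear fern kale plum poppy rose rye fig

The last element of post-order is the root; it splits in-order into left and right subtrees.
Root pear: left subtree has 3 nodes {fern, kale, plum}, right has 4 {rose, poppy, rye, fig}.
  Root fern: left subtree has 0 nodes { }, right has 2 {kale, plum}.
    Root kale: left subtree has 0 nodes { }, right has 1 {plum}.
  Root poppy: left subtree has 1 node {rose}, right has 2 {rye, fig}.
    Root rye: left subtree has 0 nodes { }, right has 1 {fig}.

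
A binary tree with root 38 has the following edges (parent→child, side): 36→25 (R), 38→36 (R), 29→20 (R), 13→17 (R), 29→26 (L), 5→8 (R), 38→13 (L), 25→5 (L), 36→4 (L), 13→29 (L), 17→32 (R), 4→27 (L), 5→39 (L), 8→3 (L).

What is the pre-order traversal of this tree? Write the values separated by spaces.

38 13 29 26 20 17 32 36 4 27 25 5 39 8 3

Pre-order visits the node, then its left subtree, then its right subtree.
Visit 38.
At 38: go left to 13.
  Visit 13.
  At 13: go left to 29.
    Visit 29.
    At 29: go left to 26.
      26 is a leaf — visit 26.
    At 29: go right to 20.
      20 is a leaf — visit 20.
  At 13: go right to 17.
    Visit 17.
    At 17: no left child.
    At 17: go right to 32.
      32 is a leaf — visit 32.
At 38: go right to 36.
  Visit 36.
  At 36: go left to 4.
    Visit 4.
    At 4: go left to 27.
      27 is a leaf — visit 27.
    At 4: no right child.
  At 36: go right to 25.
    Visit 25.
    At 25: go left to 5.
      Visit 5.
      At 5: go left to 39.
        39 is a leaf — visit 39.
      At 5: go right to 8.
        Visit 8.
        At 8: go left to 3.
          3 is a leaf — visit 3.
        At 8: no right child.
    At 25: no right child.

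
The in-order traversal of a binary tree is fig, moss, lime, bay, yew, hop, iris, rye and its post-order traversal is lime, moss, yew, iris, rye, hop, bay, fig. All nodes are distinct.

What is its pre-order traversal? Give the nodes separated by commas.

fig, bay, moss, lime, hop, yew, rye, iris

The last element of post-order is the root; it splits in-order into left and right subtrees.
Root fig: left subtree has 0 nodes { }, right has 7 {moss, lime, bay, yew, hop, iris, rye}.
  Root bay: left subtree has 2 nodes {moss, lime}, right has 4 {yew, hop, iris, rye}.
    Root moss: left subtree has 0 nodes { }, right has 1 {lime}.
    Root hop: left subtree has 1 node {yew}, right has 2 {iris, rye}.
      Root rye: left subtree has 1 node {iris}, right has 0 { }.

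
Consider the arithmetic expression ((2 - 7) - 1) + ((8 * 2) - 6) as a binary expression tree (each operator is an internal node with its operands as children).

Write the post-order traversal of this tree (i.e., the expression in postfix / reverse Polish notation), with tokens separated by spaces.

2 7 - 1 - 8 2 * 6 - +

Post-order on an expression tree gives postfix notation: for each operator, emit left operand, right operand, then the operator.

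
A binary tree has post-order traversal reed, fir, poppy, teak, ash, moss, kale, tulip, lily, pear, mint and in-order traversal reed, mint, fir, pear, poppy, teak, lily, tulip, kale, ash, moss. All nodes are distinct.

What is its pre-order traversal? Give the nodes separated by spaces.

The last element of post-order is the root; it splits in-order into left and right subtrees.
Root mint: left subtree has 1 node {reed}, right has 9 {fir, pear, poppy, teak, lily, tulip, kale, ash, moss}.
  Root pear: left subtree has 1 node {fir}, right has 7 {poppy, teak, lily, tulip, kale, ash, moss}.
    Root lily: left subtree has 2 nodes {poppy, teak}, right has 4 {tulip, kale, ash, moss}.
      Root teak: left subtree has 1 node {poppy}, right has 0 { }.
      Root tulip: left subtree has 0 nodes { }, right has 3 {kale, ash, moss}.
        Root kale: left subtree has 0 nodes { }, right has 2 {ash, moss}.
          Root moss: left subtree has 1 node {ash}, right has 0 { }.

mint reed pear fir lily teak poppy tulip kale moss ash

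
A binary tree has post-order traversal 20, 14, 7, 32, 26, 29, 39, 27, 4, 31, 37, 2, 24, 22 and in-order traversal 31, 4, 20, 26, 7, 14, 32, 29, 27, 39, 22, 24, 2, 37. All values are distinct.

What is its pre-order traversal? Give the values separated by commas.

The last element of post-order is the root; it splits in-order into left and right subtrees.
Root 22: left subtree has 10 nodes {31, 4, 20, 26, 7, 14, 32, 29, 27, 39}, right has 3 {24, 2, 37}.
  Root 31: left subtree has 0 nodes { }, right has 9 {4, 20, 26, 7, 14, 32, 29, 27, 39}.
    Root 4: left subtree has 0 nodes { }, right has 8 {20, 26, 7, 14, 32, 29, 27, 39}.
      Root 27: left subtree has 6 nodes {20, 26, 7, 14, 32, 29}, right has 1 {39}.
        Root 29: left subtree has 5 nodes {20, 26, 7, 14, 32}, right has 0 { }.
          Root 26: left subtree has 1 node {20}, right has 3 {7, 14, 32}.
            Root 32: left subtree has 2 nodes {7, 14}, right has 0 { }.
              Root 7: left subtree has 0 nodes { }, right has 1 {14}.
  Root 24: left subtree has 0 nodes { }, right has 2 {2, 37}.
    Root 2: left subtree has 0 nodes { }, right has 1 {37}.

22, 31, 4, 27, 29, 26, 20, 32, 7, 14, 39, 24, 2, 37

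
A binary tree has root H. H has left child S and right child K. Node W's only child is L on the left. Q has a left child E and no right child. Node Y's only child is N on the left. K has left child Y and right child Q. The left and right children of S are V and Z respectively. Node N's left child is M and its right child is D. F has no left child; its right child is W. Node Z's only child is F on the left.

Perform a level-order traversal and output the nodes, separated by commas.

H, S, K, V, Z, Y, Q, F, N, E, W, M, D, L

Level-order visits nodes level by level from the root, left to right within each level.
Level 0: H
Level 1: S, K
Level 2: V, Z, Y, Q
Level 3: F, N, E
Level 4: W, M, D
Level 5: L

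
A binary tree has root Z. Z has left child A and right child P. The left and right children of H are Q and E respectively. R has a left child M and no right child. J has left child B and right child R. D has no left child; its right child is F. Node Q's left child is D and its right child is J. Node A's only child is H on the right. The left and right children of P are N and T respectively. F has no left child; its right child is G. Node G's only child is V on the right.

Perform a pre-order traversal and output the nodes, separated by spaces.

Z A H Q D F G V J B R M E P N T

Pre-order visits the node, then its left subtree, then its right subtree.
Visit Z.
At Z: go left to A.
  Visit A.
  At A: no left child.
  At A: go right to H.
    Visit H.
    At H: go left to Q.
      Visit Q.
      At Q: go left to D.
        Visit D.
        At D: no left child.
        At D: go right to F.
          Visit F.
          At F: no left child.
          At F: go right to G.
            Visit G.
            At G: no left child.
            At G: go right to V.
              V is a leaf — visit V.
      At Q: go right to J.
        Visit J.
        At J: go left to B.
          B is a leaf — visit B.
        At J: go right to R.
          Visit R.
          At R: go left to M.
            M is a leaf — visit M.
          At R: no right child.
    At H: go right to E.
      E is a leaf — visit E.
At Z: go right to P.
  Visit P.
  At P: go left to N.
    N is a leaf — visit N.
  At P: go right to T.
    T is a leaf — visit T.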